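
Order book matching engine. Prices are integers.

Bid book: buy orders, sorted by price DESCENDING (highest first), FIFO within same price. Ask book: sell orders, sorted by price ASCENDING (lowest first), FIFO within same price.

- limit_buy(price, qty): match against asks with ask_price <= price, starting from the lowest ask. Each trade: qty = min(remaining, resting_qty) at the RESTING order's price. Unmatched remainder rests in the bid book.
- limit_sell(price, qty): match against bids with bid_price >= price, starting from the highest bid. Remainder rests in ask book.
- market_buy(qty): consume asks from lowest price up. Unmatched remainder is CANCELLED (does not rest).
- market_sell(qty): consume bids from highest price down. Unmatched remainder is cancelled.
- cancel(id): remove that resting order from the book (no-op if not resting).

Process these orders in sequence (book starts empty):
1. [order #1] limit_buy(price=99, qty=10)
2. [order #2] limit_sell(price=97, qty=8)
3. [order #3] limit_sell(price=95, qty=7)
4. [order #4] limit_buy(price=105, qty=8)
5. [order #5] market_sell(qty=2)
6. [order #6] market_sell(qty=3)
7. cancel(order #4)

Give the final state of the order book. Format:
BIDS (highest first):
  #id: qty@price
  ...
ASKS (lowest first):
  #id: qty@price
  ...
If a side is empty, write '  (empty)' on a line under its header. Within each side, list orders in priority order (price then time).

After op 1 [order #1] limit_buy(price=99, qty=10): fills=none; bids=[#1:10@99] asks=[-]
After op 2 [order #2] limit_sell(price=97, qty=8): fills=#1x#2:8@99; bids=[#1:2@99] asks=[-]
After op 3 [order #3] limit_sell(price=95, qty=7): fills=#1x#3:2@99; bids=[-] asks=[#3:5@95]
After op 4 [order #4] limit_buy(price=105, qty=8): fills=#4x#3:5@95; bids=[#4:3@105] asks=[-]
After op 5 [order #5] market_sell(qty=2): fills=#4x#5:2@105; bids=[#4:1@105] asks=[-]
After op 6 [order #6] market_sell(qty=3): fills=#4x#6:1@105; bids=[-] asks=[-]
After op 7 cancel(order #4): fills=none; bids=[-] asks=[-]

Answer: BIDS (highest first):
  (empty)
ASKS (lowest first):
  (empty)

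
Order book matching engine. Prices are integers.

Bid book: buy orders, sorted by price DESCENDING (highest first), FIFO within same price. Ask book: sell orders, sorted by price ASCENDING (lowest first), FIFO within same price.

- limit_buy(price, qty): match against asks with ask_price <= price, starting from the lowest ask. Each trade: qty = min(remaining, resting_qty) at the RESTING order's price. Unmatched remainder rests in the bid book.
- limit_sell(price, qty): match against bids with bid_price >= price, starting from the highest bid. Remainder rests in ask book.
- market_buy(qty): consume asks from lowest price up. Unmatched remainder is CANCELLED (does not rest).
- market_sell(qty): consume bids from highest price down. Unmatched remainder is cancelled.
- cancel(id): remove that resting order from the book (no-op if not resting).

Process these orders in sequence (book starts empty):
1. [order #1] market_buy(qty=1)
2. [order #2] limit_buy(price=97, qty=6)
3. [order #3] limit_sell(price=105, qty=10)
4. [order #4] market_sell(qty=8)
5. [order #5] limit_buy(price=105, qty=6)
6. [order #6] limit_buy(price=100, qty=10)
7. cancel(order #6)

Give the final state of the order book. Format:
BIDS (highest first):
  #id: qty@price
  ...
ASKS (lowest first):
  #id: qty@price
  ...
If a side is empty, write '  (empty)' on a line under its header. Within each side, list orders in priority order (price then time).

Answer: BIDS (highest first):
  (empty)
ASKS (lowest first):
  #3: 4@105

Derivation:
After op 1 [order #1] market_buy(qty=1): fills=none; bids=[-] asks=[-]
After op 2 [order #2] limit_buy(price=97, qty=6): fills=none; bids=[#2:6@97] asks=[-]
After op 3 [order #3] limit_sell(price=105, qty=10): fills=none; bids=[#2:6@97] asks=[#3:10@105]
After op 4 [order #4] market_sell(qty=8): fills=#2x#4:6@97; bids=[-] asks=[#3:10@105]
After op 5 [order #5] limit_buy(price=105, qty=6): fills=#5x#3:6@105; bids=[-] asks=[#3:4@105]
After op 6 [order #6] limit_buy(price=100, qty=10): fills=none; bids=[#6:10@100] asks=[#3:4@105]
After op 7 cancel(order #6): fills=none; bids=[-] asks=[#3:4@105]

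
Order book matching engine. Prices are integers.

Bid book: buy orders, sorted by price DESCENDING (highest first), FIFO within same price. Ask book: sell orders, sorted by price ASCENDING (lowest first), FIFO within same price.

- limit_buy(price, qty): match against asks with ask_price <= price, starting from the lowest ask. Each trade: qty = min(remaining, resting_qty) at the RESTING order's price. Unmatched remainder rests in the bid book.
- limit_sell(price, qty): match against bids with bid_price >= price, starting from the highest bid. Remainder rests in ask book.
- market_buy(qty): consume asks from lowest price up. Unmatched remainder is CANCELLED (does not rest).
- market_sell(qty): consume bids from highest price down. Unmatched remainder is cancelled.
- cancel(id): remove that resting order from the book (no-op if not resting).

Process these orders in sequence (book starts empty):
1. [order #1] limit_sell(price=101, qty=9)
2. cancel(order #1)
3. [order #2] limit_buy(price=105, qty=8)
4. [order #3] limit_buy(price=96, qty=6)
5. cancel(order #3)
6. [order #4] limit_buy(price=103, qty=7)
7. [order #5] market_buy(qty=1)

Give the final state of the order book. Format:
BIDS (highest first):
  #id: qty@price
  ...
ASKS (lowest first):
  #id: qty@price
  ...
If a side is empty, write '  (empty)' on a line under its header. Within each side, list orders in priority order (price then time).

Answer: BIDS (highest first):
  #2: 8@105
  #4: 7@103
ASKS (lowest first):
  (empty)

Derivation:
After op 1 [order #1] limit_sell(price=101, qty=9): fills=none; bids=[-] asks=[#1:9@101]
After op 2 cancel(order #1): fills=none; bids=[-] asks=[-]
After op 3 [order #2] limit_buy(price=105, qty=8): fills=none; bids=[#2:8@105] asks=[-]
After op 4 [order #3] limit_buy(price=96, qty=6): fills=none; bids=[#2:8@105 #3:6@96] asks=[-]
After op 5 cancel(order #3): fills=none; bids=[#2:8@105] asks=[-]
After op 6 [order #4] limit_buy(price=103, qty=7): fills=none; bids=[#2:8@105 #4:7@103] asks=[-]
After op 7 [order #5] market_buy(qty=1): fills=none; bids=[#2:8@105 #4:7@103] asks=[-]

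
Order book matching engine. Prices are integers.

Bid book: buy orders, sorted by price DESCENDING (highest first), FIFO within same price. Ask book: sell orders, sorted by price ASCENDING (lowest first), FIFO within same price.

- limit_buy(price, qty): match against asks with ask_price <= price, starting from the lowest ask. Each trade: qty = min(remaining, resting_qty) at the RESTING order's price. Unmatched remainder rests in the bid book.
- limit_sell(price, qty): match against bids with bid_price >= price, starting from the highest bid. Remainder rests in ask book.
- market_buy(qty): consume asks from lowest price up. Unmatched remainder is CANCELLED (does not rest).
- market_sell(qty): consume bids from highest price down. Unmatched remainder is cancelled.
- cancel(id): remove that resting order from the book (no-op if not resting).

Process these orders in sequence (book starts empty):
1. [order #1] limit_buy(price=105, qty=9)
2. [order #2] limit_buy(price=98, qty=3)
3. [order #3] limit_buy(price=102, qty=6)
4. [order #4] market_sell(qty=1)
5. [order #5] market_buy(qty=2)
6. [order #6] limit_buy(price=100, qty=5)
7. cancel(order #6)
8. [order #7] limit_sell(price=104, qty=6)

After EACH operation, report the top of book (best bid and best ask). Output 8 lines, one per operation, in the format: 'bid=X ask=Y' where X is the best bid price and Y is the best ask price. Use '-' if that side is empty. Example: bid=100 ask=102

Answer: bid=105 ask=-
bid=105 ask=-
bid=105 ask=-
bid=105 ask=-
bid=105 ask=-
bid=105 ask=-
bid=105 ask=-
bid=105 ask=-

Derivation:
After op 1 [order #1] limit_buy(price=105, qty=9): fills=none; bids=[#1:9@105] asks=[-]
After op 2 [order #2] limit_buy(price=98, qty=3): fills=none; bids=[#1:9@105 #2:3@98] asks=[-]
After op 3 [order #3] limit_buy(price=102, qty=6): fills=none; bids=[#1:9@105 #3:6@102 #2:3@98] asks=[-]
After op 4 [order #4] market_sell(qty=1): fills=#1x#4:1@105; bids=[#1:8@105 #3:6@102 #2:3@98] asks=[-]
After op 5 [order #5] market_buy(qty=2): fills=none; bids=[#1:8@105 #3:6@102 #2:3@98] asks=[-]
After op 6 [order #6] limit_buy(price=100, qty=5): fills=none; bids=[#1:8@105 #3:6@102 #6:5@100 #2:3@98] asks=[-]
After op 7 cancel(order #6): fills=none; bids=[#1:8@105 #3:6@102 #2:3@98] asks=[-]
After op 8 [order #7] limit_sell(price=104, qty=6): fills=#1x#7:6@105; bids=[#1:2@105 #3:6@102 #2:3@98] asks=[-]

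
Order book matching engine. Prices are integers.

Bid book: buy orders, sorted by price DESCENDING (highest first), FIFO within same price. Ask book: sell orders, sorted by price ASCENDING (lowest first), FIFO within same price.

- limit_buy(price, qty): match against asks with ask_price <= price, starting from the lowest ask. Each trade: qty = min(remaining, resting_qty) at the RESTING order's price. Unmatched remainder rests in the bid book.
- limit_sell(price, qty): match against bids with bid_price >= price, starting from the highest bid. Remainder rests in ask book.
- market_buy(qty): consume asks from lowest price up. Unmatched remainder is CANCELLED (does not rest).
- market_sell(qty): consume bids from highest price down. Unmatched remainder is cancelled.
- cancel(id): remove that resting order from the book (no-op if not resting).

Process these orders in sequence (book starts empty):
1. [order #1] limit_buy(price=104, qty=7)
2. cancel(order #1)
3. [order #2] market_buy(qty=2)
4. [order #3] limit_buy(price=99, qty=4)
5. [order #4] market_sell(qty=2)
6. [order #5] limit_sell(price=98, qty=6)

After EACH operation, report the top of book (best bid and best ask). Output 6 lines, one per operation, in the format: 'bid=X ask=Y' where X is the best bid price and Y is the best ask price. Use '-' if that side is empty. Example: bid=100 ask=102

Answer: bid=104 ask=-
bid=- ask=-
bid=- ask=-
bid=99 ask=-
bid=99 ask=-
bid=- ask=98

Derivation:
After op 1 [order #1] limit_buy(price=104, qty=7): fills=none; bids=[#1:7@104] asks=[-]
After op 2 cancel(order #1): fills=none; bids=[-] asks=[-]
After op 3 [order #2] market_buy(qty=2): fills=none; bids=[-] asks=[-]
After op 4 [order #3] limit_buy(price=99, qty=4): fills=none; bids=[#3:4@99] asks=[-]
After op 5 [order #4] market_sell(qty=2): fills=#3x#4:2@99; bids=[#3:2@99] asks=[-]
After op 6 [order #5] limit_sell(price=98, qty=6): fills=#3x#5:2@99; bids=[-] asks=[#5:4@98]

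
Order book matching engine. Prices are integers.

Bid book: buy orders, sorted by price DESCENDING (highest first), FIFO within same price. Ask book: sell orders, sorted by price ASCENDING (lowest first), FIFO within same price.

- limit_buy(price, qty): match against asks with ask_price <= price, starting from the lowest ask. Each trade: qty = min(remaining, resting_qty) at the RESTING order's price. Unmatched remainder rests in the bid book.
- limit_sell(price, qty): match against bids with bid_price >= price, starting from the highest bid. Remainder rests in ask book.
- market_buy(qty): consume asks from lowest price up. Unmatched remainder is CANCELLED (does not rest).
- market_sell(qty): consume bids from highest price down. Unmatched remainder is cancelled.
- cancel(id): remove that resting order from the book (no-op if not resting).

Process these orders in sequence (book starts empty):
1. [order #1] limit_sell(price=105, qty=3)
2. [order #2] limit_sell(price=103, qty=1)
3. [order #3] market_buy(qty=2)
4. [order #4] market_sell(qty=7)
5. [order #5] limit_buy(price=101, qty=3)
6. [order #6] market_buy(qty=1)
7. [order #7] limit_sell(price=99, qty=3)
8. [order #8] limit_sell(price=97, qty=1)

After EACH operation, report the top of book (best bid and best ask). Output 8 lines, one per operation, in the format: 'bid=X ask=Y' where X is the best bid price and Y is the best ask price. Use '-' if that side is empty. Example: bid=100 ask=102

Answer: bid=- ask=105
bid=- ask=103
bid=- ask=105
bid=- ask=105
bid=101 ask=105
bid=101 ask=105
bid=- ask=105
bid=- ask=97

Derivation:
After op 1 [order #1] limit_sell(price=105, qty=3): fills=none; bids=[-] asks=[#1:3@105]
After op 2 [order #2] limit_sell(price=103, qty=1): fills=none; bids=[-] asks=[#2:1@103 #1:3@105]
After op 3 [order #3] market_buy(qty=2): fills=#3x#2:1@103 #3x#1:1@105; bids=[-] asks=[#1:2@105]
After op 4 [order #4] market_sell(qty=7): fills=none; bids=[-] asks=[#1:2@105]
After op 5 [order #5] limit_buy(price=101, qty=3): fills=none; bids=[#5:3@101] asks=[#1:2@105]
After op 6 [order #6] market_buy(qty=1): fills=#6x#1:1@105; bids=[#5:3@101] asks=[#1:1@105]
After op 7 [order #7] limit_sell(price=99, qty=3): fills=#5x#7:3@101; bids=[-] asks=[#1:1@105]
After op 8 [order #8] limit_sell(price=97, qty=1): fills=none; bids=[-] asks=[#8:1@97 #1:1@105]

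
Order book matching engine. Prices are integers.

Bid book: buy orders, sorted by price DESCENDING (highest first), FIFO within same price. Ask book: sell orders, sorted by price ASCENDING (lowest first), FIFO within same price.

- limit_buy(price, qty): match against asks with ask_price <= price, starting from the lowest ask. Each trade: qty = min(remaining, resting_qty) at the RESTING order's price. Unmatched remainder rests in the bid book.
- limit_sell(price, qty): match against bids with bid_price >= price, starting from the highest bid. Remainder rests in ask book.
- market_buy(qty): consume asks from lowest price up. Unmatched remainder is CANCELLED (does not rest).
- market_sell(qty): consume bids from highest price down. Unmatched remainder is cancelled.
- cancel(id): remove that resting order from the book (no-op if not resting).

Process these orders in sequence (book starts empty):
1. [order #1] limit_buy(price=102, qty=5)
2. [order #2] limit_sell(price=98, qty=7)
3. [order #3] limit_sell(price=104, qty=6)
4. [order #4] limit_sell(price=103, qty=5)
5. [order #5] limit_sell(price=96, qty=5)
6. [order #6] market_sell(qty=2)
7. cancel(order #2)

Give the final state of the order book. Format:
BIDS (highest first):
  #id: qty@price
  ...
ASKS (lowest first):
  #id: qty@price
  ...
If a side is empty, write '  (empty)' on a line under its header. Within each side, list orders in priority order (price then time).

After op 1 [order #1] limit_buy(price=102, qty=5): fills=none; bids=[#1:5@102] asks=[-]
After op 2 [order #2] limit_sell(price=98, qty=7): fills=#1x#2:5@102; bids=[-] asks=[#2:2@98]
After op 3 [order #3] limit_sell(price=104, qty=6): fills=none; bids=[-] asks=[#2:2@98 #3:6@104]
After op 4 [order #4] limit_sell(price=103, qty=5): fills=none; bids=[-] asks=[#2:2@98 #4:5@103 #3:6@104]
After op 5 [order #5] limit_sell(price=96, qty=5): fills=none; bids=[-] asks=[#5:5@96 #2:2@98 #4:5@103 #3:6@104]
After op 6 [order #6] market_sell(qty=2): fills=none; bids=[-] asks=[#5:5@96 #2:2@98 #4:5@103 #3:6@104]
After op 7 cancel(order #2): fills=none; bids=[-] asks=[#5:5@96 #4:5@103 #3:6@104]

Answer: BIDS (highest first):
  (empty)
ASKS (lowest first):
  #5: 5@96
  #4: 5@103
  #3: 6@104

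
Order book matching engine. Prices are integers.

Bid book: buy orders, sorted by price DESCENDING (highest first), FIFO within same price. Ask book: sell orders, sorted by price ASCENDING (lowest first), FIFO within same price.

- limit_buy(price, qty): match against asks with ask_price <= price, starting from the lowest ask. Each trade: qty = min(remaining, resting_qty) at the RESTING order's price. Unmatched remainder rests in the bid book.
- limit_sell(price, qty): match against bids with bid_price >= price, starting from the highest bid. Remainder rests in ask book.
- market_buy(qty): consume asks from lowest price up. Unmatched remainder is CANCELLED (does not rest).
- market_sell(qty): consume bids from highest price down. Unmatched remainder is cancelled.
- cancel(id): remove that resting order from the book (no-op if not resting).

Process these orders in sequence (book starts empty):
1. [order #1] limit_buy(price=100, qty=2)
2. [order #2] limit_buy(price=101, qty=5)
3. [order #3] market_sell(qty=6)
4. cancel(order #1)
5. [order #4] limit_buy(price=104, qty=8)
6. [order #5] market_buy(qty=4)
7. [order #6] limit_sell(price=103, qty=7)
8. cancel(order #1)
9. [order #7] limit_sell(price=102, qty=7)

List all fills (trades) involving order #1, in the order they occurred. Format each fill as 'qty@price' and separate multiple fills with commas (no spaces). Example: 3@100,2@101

Answer: 1@100

Derivation:
After op 1 [order #1] limit_buy(price=100, qty=2): fills=none; bids=[#1:2@100] asks=[-]
After op 2 [order #2] limit_buy(price=101, qty=5): fills=none; bids=[#2:5@101 #1:2@100] asks=[-]
After op 3 [order #3] market_sell(qty=6): fills=#2x#3:5@101 #1x#3:1@100; bids=[#1:1@100] asks=[-]
After op 4 cancel(order #1): fills=none; bids=[-] asks=[-]
After op 5 [order #4] limit_buy(price=104, qty=8): fills=none; bids=[#4:8@104] asks=[-]
After op 6 [order #5] market_buy(qty=4): fills=none; bids=[#4:8@104] asks=[-]
After op 7 [order #6] limit_sell(price=103, qty=7): fills=#4x#6:7@104; bids=[#4:1@104] asks=[-]
After op 8 cancel(order #1): fills=none; bids=[#4:1@104] asks=[-]
After op 9 [order #7] limit_sell(price=102, qty=7): fills=#4x#7:1@104; bids=[-] asks=[#7:6@102]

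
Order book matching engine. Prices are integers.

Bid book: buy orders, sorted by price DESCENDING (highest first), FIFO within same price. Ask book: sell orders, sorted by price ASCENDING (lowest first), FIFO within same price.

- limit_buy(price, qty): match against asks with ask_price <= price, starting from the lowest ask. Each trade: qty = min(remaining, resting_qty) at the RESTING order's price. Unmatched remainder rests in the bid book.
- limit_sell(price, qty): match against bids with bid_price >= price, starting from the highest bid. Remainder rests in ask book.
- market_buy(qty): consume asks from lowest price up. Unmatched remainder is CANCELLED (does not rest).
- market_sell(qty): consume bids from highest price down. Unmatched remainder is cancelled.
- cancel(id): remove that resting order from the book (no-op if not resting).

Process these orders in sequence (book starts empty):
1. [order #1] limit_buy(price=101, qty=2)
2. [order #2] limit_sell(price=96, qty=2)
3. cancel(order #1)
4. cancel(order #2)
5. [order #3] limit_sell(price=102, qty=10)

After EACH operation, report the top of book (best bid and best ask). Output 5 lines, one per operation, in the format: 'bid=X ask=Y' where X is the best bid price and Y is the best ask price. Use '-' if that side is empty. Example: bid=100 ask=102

Answer: bid=101 ask=-
bid=- ask=-
bid=- ask=-
bid=- ask=-
bid=- ask=102

Derivation:
After op 1 [order #1] limit_buy(price=101, qty=2): fills=none; bids=[#1:2@101] asks=[-]
After op 2 [order #2] limit_sell(price=96, qty=2): fills=#1x#2:2@101; bids=[-] asks=[-]
After op 3 cancel(order #1): fills=none; bids=[-] asks=[-]
After op 4 cancel(order #2): fills=none; bids=[-] asks=[-]
After op 5 [order #3] limit_sell(price=102, qty=10): fills=none; bids=[-] asks=[#3:10@102]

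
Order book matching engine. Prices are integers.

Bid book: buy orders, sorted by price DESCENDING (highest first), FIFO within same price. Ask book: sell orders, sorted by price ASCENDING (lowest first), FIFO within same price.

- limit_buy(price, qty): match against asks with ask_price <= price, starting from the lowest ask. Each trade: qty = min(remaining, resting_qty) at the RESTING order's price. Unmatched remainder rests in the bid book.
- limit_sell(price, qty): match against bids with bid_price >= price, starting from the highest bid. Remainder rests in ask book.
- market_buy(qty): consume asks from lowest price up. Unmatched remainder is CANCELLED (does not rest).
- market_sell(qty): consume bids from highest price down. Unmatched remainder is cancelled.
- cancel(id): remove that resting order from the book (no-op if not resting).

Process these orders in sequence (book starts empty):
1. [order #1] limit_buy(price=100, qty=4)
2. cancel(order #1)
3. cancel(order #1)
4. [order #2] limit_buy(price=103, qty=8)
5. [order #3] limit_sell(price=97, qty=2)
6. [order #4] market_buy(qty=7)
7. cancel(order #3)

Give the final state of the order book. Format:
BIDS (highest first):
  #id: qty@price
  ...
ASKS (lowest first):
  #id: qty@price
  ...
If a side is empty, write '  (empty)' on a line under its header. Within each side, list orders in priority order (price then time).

Answer: BIDS (highest first):
  #2: 6@103
ASKS (lowest first):
  (empty)

Derivation:
After op 1 [order #1] limit_buy(price=100, qty=4): fills=none; bids=[#1:4@100] asks=[-]
After op 2 cancel(order #1): fills=none; bids=[-] asks=[-]
After op 3 cancel(order #1): fills=none; bids=[-] asks=[-]
After op 4 [order #2] limit_buy(price=103, qty=8): fills=none; bids=[#2:8@103] asks=[-]
After op 5 [order #3] limit_sell(price=97, qty=2): fills=#2x#3:2@103; bids=[#2:6@103] asks=[-]
After op 6 [order #4] market_buy(qty=7): fills=none; bids=[#2:6@103] asks=[-]
After op 7 cancel(order #3): fills=none; bids=[#2:6@103] asks=[-]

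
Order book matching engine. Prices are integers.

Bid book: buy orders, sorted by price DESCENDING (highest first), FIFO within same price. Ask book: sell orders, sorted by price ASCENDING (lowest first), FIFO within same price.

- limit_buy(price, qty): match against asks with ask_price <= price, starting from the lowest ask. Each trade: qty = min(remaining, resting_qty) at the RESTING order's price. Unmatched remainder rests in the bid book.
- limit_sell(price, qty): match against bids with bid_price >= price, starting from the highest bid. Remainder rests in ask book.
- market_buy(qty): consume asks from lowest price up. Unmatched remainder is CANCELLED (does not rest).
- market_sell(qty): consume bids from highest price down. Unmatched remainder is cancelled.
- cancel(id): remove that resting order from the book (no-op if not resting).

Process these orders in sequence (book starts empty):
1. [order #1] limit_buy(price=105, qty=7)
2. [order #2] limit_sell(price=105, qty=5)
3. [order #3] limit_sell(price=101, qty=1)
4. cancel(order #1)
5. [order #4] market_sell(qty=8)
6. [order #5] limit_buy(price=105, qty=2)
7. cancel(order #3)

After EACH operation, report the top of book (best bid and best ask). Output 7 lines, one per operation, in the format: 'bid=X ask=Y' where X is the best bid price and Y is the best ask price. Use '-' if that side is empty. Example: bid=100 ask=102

Answer: bid=105 ask=-
bid=105 ask=-
bid=105 ask=-
bid=- ask=-
bid=- ask=-
bid=105 ask=-
bid=105 ask=-

Derivation:
After op 1 [order #1] limit_buy(price=105, qty=7): fills=none; bids=[#1:7@105] asks=[-]
After op 2 [order #2] limit_sell(price=105, qty=5): fills=#1x#2:5@105; bids=[#1:2@105] asks=[-]
After op 3 [order #3] limit_sell(price=101, qty=1): fills=#1x#3:1@105; bids=[#1:1@105] asks=[-]
After op 4 cancel(order #1): fills=none; bids=[-] asks=[-]
After op 5 [order #4] market_sell(qty=8): fills=none; bids=[-] asks=[-]
After op 6 [order #5] limit_buy(price=105, qty=2): fills=none; bids=[#5:2@105] asks=[-]
After op 7 cancel(order #3): fills=none; bids=[#5:2@105] asks=[-]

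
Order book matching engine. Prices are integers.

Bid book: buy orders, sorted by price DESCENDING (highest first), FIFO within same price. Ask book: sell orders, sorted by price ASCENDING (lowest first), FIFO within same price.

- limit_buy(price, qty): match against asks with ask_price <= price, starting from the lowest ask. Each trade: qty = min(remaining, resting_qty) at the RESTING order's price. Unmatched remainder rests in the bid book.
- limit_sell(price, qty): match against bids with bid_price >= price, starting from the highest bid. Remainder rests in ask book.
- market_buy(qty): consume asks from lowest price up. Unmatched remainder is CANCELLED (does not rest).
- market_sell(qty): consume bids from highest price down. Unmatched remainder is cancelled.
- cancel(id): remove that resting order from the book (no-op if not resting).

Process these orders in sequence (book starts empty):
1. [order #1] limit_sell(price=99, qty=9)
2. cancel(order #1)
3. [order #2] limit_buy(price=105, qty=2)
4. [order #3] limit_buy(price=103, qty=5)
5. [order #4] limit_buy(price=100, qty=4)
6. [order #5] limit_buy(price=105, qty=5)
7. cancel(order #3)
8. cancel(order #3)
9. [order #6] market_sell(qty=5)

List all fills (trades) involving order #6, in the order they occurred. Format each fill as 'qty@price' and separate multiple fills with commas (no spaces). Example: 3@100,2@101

After op 1 [order #1] limit_sell(price=99, qty=9): fills=none; bids=[-] asks=[#1:9@99]
After op 2 cancel(order #1): fills=none; bids=[-] asks=[-]
After op 3 [order #2] limit_buy(price=105, qty=2): fills=none; bids=[#2:2@105] asks=[-]
After op 4 [order #3] limit_buy(price=103, qty=5): fills=none; bids=[#2:2@105 #3:5@103] asks=[-]
After op 5 [order #4] limit_buy(price=100, qty=4): fills=none; bids=[#2:2@105 #3:5@103 #4:4@100] asks=[-]
After op 6 [order #5] limit_buy(price=105, qty=5): fills=none; bids=[#2:2@105 #5:5@105 #3:5@103 #4:4@100] asks=[-]
After op 7 cancel(order #3): fills=none; bids=[#2:2@105 #5:5@105 #4:4@100] asks=[-]
After op 8 cancel(order #3): fills=none; bids=[#2:2@105 #5:5@105 #4:4@100] asks=[-]
After op 9 [order #6] market_sell(qty=5): fills=#2x#6:2@105 #5x#6:3@105; bids=[#5:2@105 #4:4@100] asks=[-]

Answer: 2@105,3@105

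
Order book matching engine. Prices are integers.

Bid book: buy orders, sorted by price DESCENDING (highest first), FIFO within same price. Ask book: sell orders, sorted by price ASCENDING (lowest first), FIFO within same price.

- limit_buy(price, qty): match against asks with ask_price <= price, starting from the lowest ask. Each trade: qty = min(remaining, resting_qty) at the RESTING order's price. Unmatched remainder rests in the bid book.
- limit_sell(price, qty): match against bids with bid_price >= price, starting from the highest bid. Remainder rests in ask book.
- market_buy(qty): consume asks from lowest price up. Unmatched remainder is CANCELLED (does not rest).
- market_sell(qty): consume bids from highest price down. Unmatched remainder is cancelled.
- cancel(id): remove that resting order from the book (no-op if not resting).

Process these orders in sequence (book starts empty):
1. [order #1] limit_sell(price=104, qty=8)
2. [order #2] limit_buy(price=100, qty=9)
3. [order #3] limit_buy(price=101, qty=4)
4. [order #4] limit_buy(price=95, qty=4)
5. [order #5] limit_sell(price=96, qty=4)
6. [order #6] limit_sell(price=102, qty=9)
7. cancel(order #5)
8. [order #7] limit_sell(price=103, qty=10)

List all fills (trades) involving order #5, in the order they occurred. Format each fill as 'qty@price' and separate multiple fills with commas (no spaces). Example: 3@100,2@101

Answer: 4@101

Derivation:
After op 1 [order #1] limit_sell(price=104, qty=8): fills=none; bids=[-] asks=[#1:8@104]
After op 2 [order #2] limit_buy(price=100, qty=9): fills=none; bids=[#2:9@100] asks=[#1:8@104]
After op 3 [order #3] limit_buy(price=101, qty=4): fills=none; bids=[#3:4@101 #2:9@100] asks=[#1:8@104]
After op 4 [order #4] limit_buy(price=95, qty=4): fills=none; bids=[#3:4@101 #2:9@100 #4:4@95] asks=[#1:8@104]
After op 5 [order #5] limit_sell(price=96, qty=4): fills=#3x#5:4@101; bids=[#2:9@100 #4:4@95] asks=[#1:8@104]
After op 6 [order #6] limit_sell(price=102, qty=9): fills=none; bids=[#2:9@100 #4:4@95] asks=[#6:9@102 #1:8@104]
After op 7 cancel(order #5): fills=none; bids=[#2:9@100 #4:4@95] asks=[#6:9@102 #1:8@104]
After op 8 [order #7] limit_sell(price=103, qty=10): fills=none; bids=[#2:9@100 #4:4@95] asks=[#6:9@102 #7:10@103 #1:8@104]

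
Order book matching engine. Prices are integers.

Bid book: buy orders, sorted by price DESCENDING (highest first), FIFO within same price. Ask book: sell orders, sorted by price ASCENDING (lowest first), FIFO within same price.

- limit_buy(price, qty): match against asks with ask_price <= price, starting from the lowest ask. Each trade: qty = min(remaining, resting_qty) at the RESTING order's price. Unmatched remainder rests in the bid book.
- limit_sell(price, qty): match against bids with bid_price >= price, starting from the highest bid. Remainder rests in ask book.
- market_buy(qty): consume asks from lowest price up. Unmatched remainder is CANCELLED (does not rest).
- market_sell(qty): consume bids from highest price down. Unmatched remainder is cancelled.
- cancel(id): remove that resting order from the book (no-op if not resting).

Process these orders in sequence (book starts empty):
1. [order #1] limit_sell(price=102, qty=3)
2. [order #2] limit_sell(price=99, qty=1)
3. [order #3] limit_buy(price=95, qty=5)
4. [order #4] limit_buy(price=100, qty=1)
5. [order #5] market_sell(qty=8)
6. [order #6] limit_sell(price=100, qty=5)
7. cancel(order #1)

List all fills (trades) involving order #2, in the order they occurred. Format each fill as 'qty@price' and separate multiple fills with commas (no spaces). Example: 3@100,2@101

Answer: 1@99

Derivation:
After op 1 [order #1] limit_sell(price=102, qty=3): fills=none; bids=[-] asks=[#1:3@102]
After op 2 [order #2] limit_sell(price=99, qty=1): fills=none; bids=[-] asks=[#2:1@99 #1:3@102]
After op 3 [order #3] limit_buy(price=95, qty=5): fills=none; bids=[#3:5@95] asks=[#2:1@99 #1:3@102]
After op 4 [order #4] limit_buy(price=100, qty=1): fills=#4x#2:1@99; bids=[#3:5@95] asks=[#1:3@102]
After op 5 [order #5] market_sell(qty=8): fills=#3x#5:5@95; bids=[-] asks=[#1:3@102]
After op 6 [order #6] limit_sell(price=100, qty=5): fills=none; bids=[-] asks=[#6:5@100 #1:3@102]
After op 7 cancel(order #1): fills=none; bids=[-] asks=[#6:5@100]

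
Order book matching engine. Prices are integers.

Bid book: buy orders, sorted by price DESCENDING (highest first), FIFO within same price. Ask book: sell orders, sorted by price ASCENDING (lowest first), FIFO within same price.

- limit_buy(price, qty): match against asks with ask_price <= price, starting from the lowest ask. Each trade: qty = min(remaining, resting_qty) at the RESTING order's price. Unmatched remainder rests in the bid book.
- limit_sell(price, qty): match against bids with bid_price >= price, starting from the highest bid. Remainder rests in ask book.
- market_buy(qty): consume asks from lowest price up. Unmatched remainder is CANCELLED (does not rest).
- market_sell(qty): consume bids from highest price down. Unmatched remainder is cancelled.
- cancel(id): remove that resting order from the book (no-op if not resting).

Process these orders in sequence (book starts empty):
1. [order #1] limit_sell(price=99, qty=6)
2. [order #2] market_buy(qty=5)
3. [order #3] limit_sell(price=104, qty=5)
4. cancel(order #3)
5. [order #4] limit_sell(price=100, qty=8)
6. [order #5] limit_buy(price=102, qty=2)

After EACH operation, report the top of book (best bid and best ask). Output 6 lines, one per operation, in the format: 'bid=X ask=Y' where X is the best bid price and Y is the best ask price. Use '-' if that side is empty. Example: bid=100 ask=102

After op 1 [order #1] limit_sell(price=99, qty=6): fills=none; bids=[-] asks=[#1:6@99]
After op 2 [order #2] market_buy(qty=5): fills=#2x#1:5@99; bids=[-] asks=[#1:1@99]
After op 3 [order #3] limit_sell(price=104, qty=5): fills=none; bids=[-] asks=[#1:1@99 #3:5@104]
After op 4 cancel(order #3): fills=none; bids=[-] asks=[#1:1@99]
After op 5 [order #4] limit_sell(price=100, qty=8): fills=none; bids=[-] asks=[#1:1@99 #4:8@100]
After op 6 [order #5] limit_buy(price=102, qty=2): fills=#5x#1:1@99 #5x#4:1@100; bids=[-] asks=[#4:7@100]

Answer: bid=- ask=99
bid=- ask=99
bid=- ask=99
bid=- ask=99
bid=- ask=99
bid=- ask=100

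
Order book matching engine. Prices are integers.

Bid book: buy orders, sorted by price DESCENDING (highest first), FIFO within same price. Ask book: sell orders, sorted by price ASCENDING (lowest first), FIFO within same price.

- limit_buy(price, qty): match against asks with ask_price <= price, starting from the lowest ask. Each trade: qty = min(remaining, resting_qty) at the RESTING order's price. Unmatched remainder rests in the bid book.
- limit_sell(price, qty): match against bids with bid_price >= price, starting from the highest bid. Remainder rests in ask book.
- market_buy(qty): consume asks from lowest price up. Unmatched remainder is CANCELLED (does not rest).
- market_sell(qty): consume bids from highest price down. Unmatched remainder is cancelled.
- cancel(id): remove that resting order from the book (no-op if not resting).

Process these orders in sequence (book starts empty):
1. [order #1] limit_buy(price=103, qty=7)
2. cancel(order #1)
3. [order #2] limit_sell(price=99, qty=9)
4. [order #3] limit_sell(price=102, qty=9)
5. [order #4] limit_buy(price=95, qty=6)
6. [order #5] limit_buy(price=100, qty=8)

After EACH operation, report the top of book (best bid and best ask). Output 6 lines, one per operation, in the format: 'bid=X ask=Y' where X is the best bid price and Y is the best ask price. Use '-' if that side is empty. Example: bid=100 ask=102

Answer: bid=103 ask=-
bid=- ask=-
bid=- ask=99
bid=- ask=99
bid=95 ask=99
bid=95 ask=99

Derivation:
After op 1 [order #1] limit_buy(price=103, qty=7): fills=none; bids=[#1:7@103] asks=[-]
After op 2 cancel(order #1): fills=none; bids=[-] asks=[-]
After op 3 [order #2] limit_sell(price=99, qty=9): fills=none; bids=[-] asks=[#2:9@99]
After op 4 [order #3] limit_sell(price=102, qty=9): fills=none; bids=[-] asks=[#2:9@99 #3:9@102]
After op 5 [order #4] limit_buy(price=95, qty=6): fills=none; bids=[#4:6@95] asks=[#2:9@99 #3:9@102]
After op 6 [order #5] limit_buy(price=100, qty=8): fills=#5x#2:8@99; bids=[#4:6@95] asks=[#2:1@99 #3:9@102]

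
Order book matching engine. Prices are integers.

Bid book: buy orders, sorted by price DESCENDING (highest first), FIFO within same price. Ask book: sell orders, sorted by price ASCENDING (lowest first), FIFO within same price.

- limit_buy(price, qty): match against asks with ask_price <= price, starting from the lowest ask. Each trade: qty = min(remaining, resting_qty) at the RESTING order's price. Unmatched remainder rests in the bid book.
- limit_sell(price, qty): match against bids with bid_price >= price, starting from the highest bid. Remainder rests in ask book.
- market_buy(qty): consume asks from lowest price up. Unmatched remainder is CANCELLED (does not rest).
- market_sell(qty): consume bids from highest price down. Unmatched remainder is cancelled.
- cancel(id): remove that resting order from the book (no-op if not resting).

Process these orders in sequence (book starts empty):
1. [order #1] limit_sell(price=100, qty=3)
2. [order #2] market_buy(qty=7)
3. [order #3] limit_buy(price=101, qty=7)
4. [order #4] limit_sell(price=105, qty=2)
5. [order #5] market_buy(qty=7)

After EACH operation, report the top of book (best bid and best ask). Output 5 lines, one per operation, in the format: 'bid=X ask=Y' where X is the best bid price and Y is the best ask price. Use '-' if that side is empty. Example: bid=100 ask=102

Answer: bid=- ask=100
bid=- ask=-
bid=101 ask=-
bid=101 ask=105
bid=101 ask=-

Derivation:
After op 1 [order #1] limit_sell(price=100, qty=3): fills=none; bids=[-] asks=[#1:3@100]
After op 2 [order #2] market_buy(qty=7): fills=#2x#1:3@100; bids=[-] asks=[-]
After op 3 [order #3] limit_buy(price=101, qty=7): fills=none; bids=[#3:7@101] asks=[-]
After op 4 [order #4] limit_sell(price=105, qty=2): fills=none; bids=[#3:7@101] asks=[#4:2@105]
After op 5 [order #5] market_buy(qty=7): fills=#5x#4:2@105; bids=[#3:7@101] asks=[-]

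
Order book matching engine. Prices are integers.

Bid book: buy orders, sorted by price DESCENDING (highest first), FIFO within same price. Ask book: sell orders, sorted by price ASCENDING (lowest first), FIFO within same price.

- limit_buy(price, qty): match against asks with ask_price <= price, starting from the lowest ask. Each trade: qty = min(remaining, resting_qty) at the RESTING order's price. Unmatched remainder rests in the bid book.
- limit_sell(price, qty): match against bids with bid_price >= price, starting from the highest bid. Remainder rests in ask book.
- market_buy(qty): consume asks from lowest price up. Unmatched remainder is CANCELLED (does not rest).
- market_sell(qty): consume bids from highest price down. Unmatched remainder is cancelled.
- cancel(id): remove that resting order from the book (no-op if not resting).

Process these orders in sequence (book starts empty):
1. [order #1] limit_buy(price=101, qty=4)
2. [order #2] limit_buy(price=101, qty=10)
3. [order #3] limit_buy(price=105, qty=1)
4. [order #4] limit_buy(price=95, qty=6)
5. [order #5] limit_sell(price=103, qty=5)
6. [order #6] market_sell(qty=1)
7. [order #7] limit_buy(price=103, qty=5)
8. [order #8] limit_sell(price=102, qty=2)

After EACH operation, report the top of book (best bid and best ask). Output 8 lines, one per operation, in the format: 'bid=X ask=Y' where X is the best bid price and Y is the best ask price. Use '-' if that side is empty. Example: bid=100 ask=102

After op 1 [order #1] limit_buy(price=101, qty=4): fills=none; bids=[#1:4@101] asks=[-]
After op 2 [order #2] limit_buy(price=101, qty=10): fills=none; bids=[#1:4@101 #2:10@101] asks=[-]
After op 3 [order #3] limit_buy(price=105, qty=1): fills=none; bids=[#3:1@105 #1:4@101 #2:10@101] asks=[-]
After op 4 [order #4] limit_buy(price=95, qty=6): fills=none; bids=[#3:1@105 #1:4@101 #2:10@101 #4:6@95] asks=[-]
After op 5 [order #5] limit_sell(price=103, qty=5): fills=#3x#5:1@105; bids=[#1:4@101 #2:10@101 #4:6@95] asks=[#5:4@103]
After op 6 [order #6] market_sell(qty=1): fills=#1x#6:1@101; bids=[#1:3@101 #2:10@101 #4:6@95] asks=[#5:4@103]
After op 7 [order #7] limit_buy(price=103, qty=5): fills=#7x#5:4@103; bids=[#7:1@103 #1:3@101 #2:10@101 #4:6@95] asks=[-]
After op 8 [order #8] limit_sell(price=102, qty=2): fills=#7x#8:1@103; bids=[#1:3@101 #2:10@101 #4:6@95] asks=[#8:1@102]

Answer: bid=101 ask=-
bid=101 ask=-
bid=105 ask=-
bid=105 ask=-
bid=101 ask=103
bid=101 ask=103
bid=103 ask=-
bid=101 ask=102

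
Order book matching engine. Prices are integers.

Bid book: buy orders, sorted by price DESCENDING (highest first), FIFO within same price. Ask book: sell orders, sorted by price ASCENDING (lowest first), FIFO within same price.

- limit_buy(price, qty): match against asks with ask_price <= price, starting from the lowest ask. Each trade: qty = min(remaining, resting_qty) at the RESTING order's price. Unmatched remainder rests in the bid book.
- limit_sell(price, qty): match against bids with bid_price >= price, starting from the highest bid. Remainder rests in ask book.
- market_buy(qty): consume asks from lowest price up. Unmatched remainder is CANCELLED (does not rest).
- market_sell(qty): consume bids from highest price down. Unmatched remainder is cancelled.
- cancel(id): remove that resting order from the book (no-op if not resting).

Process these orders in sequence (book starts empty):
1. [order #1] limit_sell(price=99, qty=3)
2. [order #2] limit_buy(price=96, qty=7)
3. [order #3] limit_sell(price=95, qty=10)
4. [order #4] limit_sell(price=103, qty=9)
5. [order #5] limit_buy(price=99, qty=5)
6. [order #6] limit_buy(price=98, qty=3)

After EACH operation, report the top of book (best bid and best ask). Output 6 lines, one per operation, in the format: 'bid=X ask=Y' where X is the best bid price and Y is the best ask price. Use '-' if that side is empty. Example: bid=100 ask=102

After op 1 [order #1] limit_sell(price=99, qty=3): fills=none; bids=[-] asks=[#1:3@99]
After op 2 [order #2] limit_buy(price=96, qty=7): fills=none; bids=[#2:7@96] asks=[#1:3@99]
After op 3 [order #3] limit_sell(price=95, qty=10): fills=#2x#3:7@96; bids=[-] asks=[#3:3@95 #1:3@99]
After op 4 [order #4] limit_sell(price=103, qty=9): fills=none; bids=[-] asks=[#3:3@95 #1:3@99 #4:9@103]
After op 5 [order #5] limit_buy(price=99, qty=5): fills=#5x#3:3@95 #5x#1:2@99; bids=[-] asks=[#1:1@99 #4:9@103]
After op 6 [order #6] limit_buy(price=98, qty=3): fills=none; bids=[#6:3@98] asks=[#1:1@99 #4:9@103]

Answer: bid=- ask=99
bid=96 ask=99
bid=- ask=95
bid=- ask=95
bid=- ask=99
bid=98 ask=99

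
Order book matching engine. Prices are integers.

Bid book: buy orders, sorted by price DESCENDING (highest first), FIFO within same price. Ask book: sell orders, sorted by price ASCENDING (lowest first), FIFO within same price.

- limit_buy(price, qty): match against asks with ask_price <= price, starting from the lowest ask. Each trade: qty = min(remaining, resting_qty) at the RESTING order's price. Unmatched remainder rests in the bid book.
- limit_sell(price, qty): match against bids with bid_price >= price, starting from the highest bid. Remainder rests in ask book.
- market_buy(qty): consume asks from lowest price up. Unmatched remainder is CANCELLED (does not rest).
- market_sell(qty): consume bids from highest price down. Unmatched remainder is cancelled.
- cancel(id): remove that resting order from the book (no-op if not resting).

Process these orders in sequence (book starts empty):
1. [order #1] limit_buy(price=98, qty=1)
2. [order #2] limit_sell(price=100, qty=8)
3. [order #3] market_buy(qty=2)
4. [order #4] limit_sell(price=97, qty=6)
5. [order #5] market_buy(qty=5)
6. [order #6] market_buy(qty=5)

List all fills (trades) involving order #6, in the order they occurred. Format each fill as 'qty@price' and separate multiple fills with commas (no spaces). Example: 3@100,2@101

After op 1 [order #1] limit_buy(price=98, qty=1): fills=none; bids=[#1:1@98] asks=[-]
After op 2 [order #2] limit_sell(price=100, qty=8): fills=none; bids=[#1:1@98] asks=[#2:8@100]
After op 3 [order #3] market_buy(qty=2): fills=#3x#2:2@100; bids=[#1:1@98] asks=[#2:6@100]
After op 4 [order #4] limit_sell(price=97, qty=6): fills=#1x#4:1@98; bids=[-] asks=[#4:5@97 #2:6@100]
After op 5 [order #5] market_buy(qty=5): fills=#5x#4:5@97; bids=[-] asks=[#2:6@100]
After op 6 [order #6] market_buy(qty=5): fills=#6x#2:5@100; bids=[-] asks=[#2:1@100]

Answer: 5@100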